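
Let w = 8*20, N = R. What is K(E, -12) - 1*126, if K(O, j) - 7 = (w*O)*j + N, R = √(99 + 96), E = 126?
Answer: -242039 + √195 ≈ -2.4203e+5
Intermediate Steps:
R = √195 ≈ 13.964
N = √195 ≈ 13.964
w = 160
K(O, j) = 7 + √195 + 160*O*j (K(O, j) = 7 + ((160*O)*j + √195) = 7 + (160*O*j + √195) = 7 + (√195 + 160*O*j) = 7 + √195 + 160*O*j)
K(E, -12) - 1*126 = (7 + √195 + 160*126*(-12)) - 1*126 = (7 + √195 - 241920) - 126 = (-241913 + √195) - 126 = -242039 + √195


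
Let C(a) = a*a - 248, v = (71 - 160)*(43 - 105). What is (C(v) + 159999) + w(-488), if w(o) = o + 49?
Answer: 30607636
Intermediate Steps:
v = 5518 (v = -89*(-62) = 5518)
C(a) = -248 + a**2 (C(a) = a**2 - 248 = -248 + a**2)
w(o) = 49 + o
(C(v) + 159999) + w(-488) = ((-248 + 5518**2) + 159999) + (49 - 488) = ((-248 + 30448324) + 159999) - 439 = (30448076 + 159999) - 439 = 30608075 - 439 = 30607636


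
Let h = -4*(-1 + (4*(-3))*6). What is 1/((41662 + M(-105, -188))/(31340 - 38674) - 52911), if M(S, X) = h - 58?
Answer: -3667/194045585 ≈ -1.8898e-5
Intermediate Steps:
h = 292 (h = -4*(-1 - 12*6) = -4*(-1 - 72) = -4*(-73) = 292)
M(S, X) = 234 (M(S, X) = 292 - 58 = 234)
1/((41662 + M(-105, -188))/(31340 - 38674) - 52911) = 1/((41662 + 234)/(31340 - 38674) - 52911) = 1/(41896/(-7334) - 52911) = 1/(41896*(-1/7334) - 52911) = 1/(-20948/3667 - 52911) = 1/(-194045585/3667) = -3667/194045585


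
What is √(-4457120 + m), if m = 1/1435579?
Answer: I*√9185620956225530341/1435579 ≈ 2111.2*I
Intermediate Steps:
m = 1/1435579 ≈ 6.9658e-7
√(-4457120 + m) = √(-4457120 + 1/1435579) = √(-6398547872479/1435579) = I*√9185620956225530341/1435579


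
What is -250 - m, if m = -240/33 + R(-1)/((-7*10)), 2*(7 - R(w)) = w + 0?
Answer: -74727/308 ≈ -242.62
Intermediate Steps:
R(w) = 7 - w/2 (R(w) = 7 - (w + 0)/2 = 7 - w/2)
m = -2273/308 (m = -240/33 + (7 - ½*(-1))/((-7*10)) = -240*1/33 + (7 + ½)/(-70) = -80/11 + (15/2)*(-1/70) = -80/11 - 3/28 = -2273/308 ≈ -7.3799)
-250 - m = -250 - 1*(-2273/308) = -250 + 2273/308 = -74727/308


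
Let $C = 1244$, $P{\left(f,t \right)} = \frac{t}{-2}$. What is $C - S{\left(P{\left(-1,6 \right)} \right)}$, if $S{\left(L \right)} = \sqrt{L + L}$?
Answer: $1244 - i \sqrt{6} \approx 1244.0 - 2.4495 i$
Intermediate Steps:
$P{\left(f,t \right)} = - \frac{t}{2}$ ($P{\left(f,t \right)} = t \left(- \frac{1}{2}\right) = - \frac{t}{2}$)
$S{\left(L \right)} = \sqrt{2} \sqrt{L}$ ($S{\left(L \right)} = \sqrt{2 L} = \sqrt{2} \sqrt{L}$)
$C - S{\left(P{\left(-1,6 \right)} \right)} = 1244 - \sqrt{2} \sqrt{\left(- \frac{1}{2}\right) 6} = 1244 - \sqrt{2} \sqrt{-3} = 1244 - \sqrt{2} i \sqrt{3} = 1244 - i \sqrt{6}$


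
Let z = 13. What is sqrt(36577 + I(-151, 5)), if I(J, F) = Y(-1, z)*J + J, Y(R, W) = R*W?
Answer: sqrt(38389) ≈ 195.93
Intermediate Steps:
I(J, F) = -12*J (I(J, F) = (-1*13)*J + J = -13*J + J = -12*J)
sqrt(36577 + I(-151, 5)) = sqrt(36577 - 12*(-151)) = sqrt(36577 + 1812) = sqrt(38389)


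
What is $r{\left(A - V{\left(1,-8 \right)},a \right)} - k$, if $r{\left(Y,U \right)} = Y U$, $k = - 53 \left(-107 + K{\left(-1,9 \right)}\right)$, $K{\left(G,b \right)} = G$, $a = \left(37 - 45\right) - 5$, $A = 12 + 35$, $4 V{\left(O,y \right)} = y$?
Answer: $-6361$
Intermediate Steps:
$V{\left(O,y \right)} = \frac{y}{4}$
$A = 47$
$a = -13$ ($a = -8 - 5 = -13$)
$k = 5724$ ($k = - 53 \left(-107 - 1\right) = \left(-53\right) \left(-108\right) = 5724$)
$r{\left(Y,U \right)} = U Y$
$r{\left(A - V{\left(1,-8 \right)},a \right)} - k = - 13 \left(47 - \frac{1}{4} \left(-8\right)\right) - 5724 = - 13 \left(47 - -2\right) - 5724 = - 13 \left(47 + 2\right) - 5724 = \left(-13\right) 49 - 5724 = -637 - 5724 = -6361$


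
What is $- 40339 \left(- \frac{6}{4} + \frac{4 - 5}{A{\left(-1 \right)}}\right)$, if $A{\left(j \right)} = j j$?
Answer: $\frac{201695}{2} \approx 1.0085 \cdot 10^{5}$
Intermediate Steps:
$A{\left(j \right)} = j^{2}$
$- 40339 \left(- \frac{6}{4} + \frac{4 - 5}{A{\left(-1 \right)}}\right) = - 40339 \left(- \frac{6}{4} + \frac{4 - 5}{\left(-1\right)^{2}}\right) = - 40339 \left(\left(-6\right) \frac{1}{4} - 1^{-1}\right) = - 40339 \left(- \frac{3}{2} - 1\right) = \left(-40339\right) \left(- \frac{5}{2}\right) = \frac{201695}{2}$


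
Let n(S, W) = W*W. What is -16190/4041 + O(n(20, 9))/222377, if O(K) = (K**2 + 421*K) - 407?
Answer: -3437613175/898625457 ≈ -3.8254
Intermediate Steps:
n(S, W) = W**2
O(K) = -407 + K**2 + 421*K
-16190/4041 + O(n(20, 9))/222377 = -16190/4041 + (-407 + (9**2)**2 + 421*9**2)/222377 = -16190*1/4041 + (-407 + 81**2 + 421*81)*(1/222377) = -16190/4041 + (-407 + 6561 + 34101)*(1/222377) = -16190/4041 + 40255*(1/222377) = -16190/4041 + 40255/222377 = -3437613175/898625457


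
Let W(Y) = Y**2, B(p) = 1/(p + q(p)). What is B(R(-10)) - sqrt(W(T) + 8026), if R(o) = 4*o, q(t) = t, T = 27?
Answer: -1/80 - sqrt(8755) ≈ -93.581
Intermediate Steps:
B(p) = 1/(2*p) (B(p) = 1/(p + p) = 1/(2*p))
B(R(-10)) - sqrt(W(T) + 8026) = 1/(2*((4*(-10)))) - sqrt(27**2 + 8026) = (1/2)/(-40) - sqrt(729 + 8026) = (1/2)*(-1/40) - sqrt(8755) = -1/80 - sqrt(8755)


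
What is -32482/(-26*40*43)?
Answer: 16241/22360 ≈ 0.72634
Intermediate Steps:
-32482/(-26*40*43) = -32482/((-1040*43)) = -32482/(-44720) = -32482*(-1/44720) = 16241/22360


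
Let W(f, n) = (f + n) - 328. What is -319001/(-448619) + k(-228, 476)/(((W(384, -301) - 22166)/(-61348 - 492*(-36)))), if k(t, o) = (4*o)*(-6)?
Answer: -223628374394605/10054000409 ≈ -22243.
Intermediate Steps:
W(f, n) = -328 + f + n
k(t, o) = -24*o
-319001/(-448619) + k(-228, 476)/(((W(384, -301) - 22166)/(-61348 - 492*(-36)))) = -319001/(-448619) + (-24*476)/((((-328 + 384 - 301) - 22166)/(-61348 - 492*(-36)))) = -319001*(-1/448619) - 11424*(-61348 + 17712)/(-245 - 22166) = 319001/448619 - 11424/((-22411/(-43636))) = 319001/448619 - 11424/((-22411*(-1/43636))) = 319001/448619 - 11424/22411/43636 = 319001/448619 - 11424*43636/22411 = 319001/448619 - 498497664/22411 = -223628374394605/10054000409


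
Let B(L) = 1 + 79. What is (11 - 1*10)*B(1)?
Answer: 80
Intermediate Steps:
B(L) = 80
(11 - 1*10)*B(1) = (11 - 1*10)*80 = (11 - 10)*80 = 1*80 = 80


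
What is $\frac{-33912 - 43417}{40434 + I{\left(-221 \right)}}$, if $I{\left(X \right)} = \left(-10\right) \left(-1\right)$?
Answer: $- \frac{77329}{40444} \approx -1.912$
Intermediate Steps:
$I{\left(X \right)} = 10$
$\frac{-33912 - 43417}{40434 + I{\left(-221 \right)}} = \frac{-33912 - 43417}{40434 + 10} = - \frac{77329}{40444}$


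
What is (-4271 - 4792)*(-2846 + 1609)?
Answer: 11210931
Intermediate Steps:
(-4271 - 4792)*(-2846 + 1609) = -9063*(-1237) = 11210931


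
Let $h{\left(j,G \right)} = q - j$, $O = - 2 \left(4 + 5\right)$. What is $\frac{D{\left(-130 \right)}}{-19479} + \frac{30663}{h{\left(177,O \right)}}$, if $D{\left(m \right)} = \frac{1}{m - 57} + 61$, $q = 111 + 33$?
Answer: $- \frac{1128208003}{1214191} \approx -929.18$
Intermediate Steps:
$O = -18$ ($O = \left(-2\right) 9 = -18$)
$q = 144$
$D{\left(m \right)} = 61 + \frac{1}{-57 + m}$ ($D{\left(m \right)} = \frac{1}{-57 + m} + 61 = 61 + \frac{1}{-57 + m}$)
$h{\left(j,G \right)} = 144 - j$
$\frac{D{\left(-130 \right)}}{-19479} + \frac{30663}{h{\left(177,O \right)}} = \frac{\frac{1}{-57 - 130} \left(-3476 + 61 \left(-130\right)\right)}{-19479} + \frac{30663}{144 - 177} = \frac{-3476 - 7930}{-187} \left(- \frac{1}{19479}\right) + \frac{30663}{144 - 177} = \left(- \frac{1}{187}\right) \left(-11406\right) \left(- \frac{1}{19479}\right) + \frac{30663}{-33} = \frac{11406}{187} \left(- \frac{1}{19479}\right) + 30663 \left(- \frac{1}{33}\right) = - \frac{3802}{1214191} - \frac{10221}{11} = - \frac{1128208003}{1214191}$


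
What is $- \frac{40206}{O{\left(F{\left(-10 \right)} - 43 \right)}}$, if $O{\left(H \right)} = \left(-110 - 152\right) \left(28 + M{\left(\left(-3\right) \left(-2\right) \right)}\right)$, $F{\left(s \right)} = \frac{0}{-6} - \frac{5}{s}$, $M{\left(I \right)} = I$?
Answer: $\frac{20103}{4454} \approx 4.5135$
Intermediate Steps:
$F{\left(s \right)} = - \frac{5}{s}$ ($F{\left(s \right)} = 0 \left(- \frac{1}{6}\right) - \frac{5}{s} = 0 - \frac{5}{s} = - \frac{5}{s}$)
$O{\left(H \right)} = -8908$ ($O{\left(H \right)} = \left(-110 - 152\right) \left(28 - -6\right) = - 262 \left(28 + 6\right) = \left(-262\right) 34 = -8908$)
$- \frac{40206}{O{\left(F{\left(-10 \right)} - 43 \right)}} = - \frac{40206}{-8908} = \left(-40206\right) \left(- \frac{1}{8908}\right) = \frac{20103}{4454}$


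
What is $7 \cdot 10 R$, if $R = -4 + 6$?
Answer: $140$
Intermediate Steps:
$R = 2$
$7 \cdot 10 R = 7 \cdot 10 \cdot 2 = 70 \cdot 2 = 140$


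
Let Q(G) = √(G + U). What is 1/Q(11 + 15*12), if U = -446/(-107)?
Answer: √2234481/20883 ≈ 0.071581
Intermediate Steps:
U = 446/107 (U = -446*(-1/107) = 446/107 ≈ 4.1682)
Q(G) = √(446/107 + G) (Q(G) = √(G + 446/107) = √(446/107 + G))
1/Q(11 + 15*12) = 1/(√(47722 + 11449*(11 + 15*12))/107) = 1/(√(47722 + 11449*(11 + 180))/107) = 1/(√(47722 + 11449*191)/107) = 1/(√(47722 + 2186759)/107) = 1/(√2234481/107) = √2234481/20883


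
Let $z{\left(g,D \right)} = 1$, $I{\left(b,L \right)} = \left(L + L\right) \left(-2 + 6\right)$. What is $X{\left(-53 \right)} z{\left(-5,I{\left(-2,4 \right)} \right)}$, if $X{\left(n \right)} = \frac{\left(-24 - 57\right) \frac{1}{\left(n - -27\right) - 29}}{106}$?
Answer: $\frac{81}{5830} \approx 0.013894$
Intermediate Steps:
$I{\left(b,L \right)} = 8 L$ ($I{\left(b,L \right)} = 2 L 4 = 8 L$)
$X{\left(n \right)} = - \frac{81}{106 \left(-2 + n\right)}$ ($X{\left(n \right)} = - \frac{81}{\left(n + 27\right) - 29} \cdot \frac{1}{106} = - \frac{81}{\left(27 + n\right) - 29} \cdot \frac{1}{106} = - \frac{81}{-2 + n} \frac{1}{106} = - \frac{81}{106 \left(-2 + n\right)}$)
$X{\left(-53 \right)} z{\left(-5,I{\left(-2,4 \right)} \right)} = - \frac{81}{-212 + 106 \left(-53\right)} 1 = - \frac{81}{-212 - 5618} \cdot 1 = - \frac{81}{-5830} \cdot 1 = \left(-81\right) \left(- \frac{1}{5830}\right) 1 = \frac{81}{5830} \cdot 1 = \frac{81}{5830}$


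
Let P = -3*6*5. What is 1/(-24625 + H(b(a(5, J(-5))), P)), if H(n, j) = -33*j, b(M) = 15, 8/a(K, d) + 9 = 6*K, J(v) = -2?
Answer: -1/21655 ≈ -4.6179e-5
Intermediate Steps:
a(K, d) = 8/(-9 + 6*K)
P = -90 (P = -18*5 = -90)
1/(-24625 + H(b(a(5, J(-5))), P)) = 1/(-24625 - 33*(-90)) = 1/(-24625 + 2970) = 1/(-21655) = -1/21655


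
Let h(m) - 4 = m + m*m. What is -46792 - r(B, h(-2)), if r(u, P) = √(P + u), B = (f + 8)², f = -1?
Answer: -46792 - √55 ≈ -46799.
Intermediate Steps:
B = 49 (B = (-1 + 8)² = 7² = 49)
h(m) = 4 + m + m² (h(m) = 4 + (m + m*m) = 4 + (m + m²) = 4 + m + m²)
-46792 - r(B, h(-2)) = -46792 - √((4 - 2 + (-2)²) + 49) = -46792 - √((4 - 2 + 4) + 49) = -46792 - √(6 + 49) = -46792 - √55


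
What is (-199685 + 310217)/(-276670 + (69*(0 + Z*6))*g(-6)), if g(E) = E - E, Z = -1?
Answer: -55266/138335 ≈ -0.39951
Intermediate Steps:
g(E) = 0
(-199685 + 310217)/(-276670 + (69*(0 + Z*6))*g(-6)) = (-199685 + 310217)/(-276670 + (69*(0 - 1*6))*0) = 110532/(-276670 + (69*(0 - 6))*0) = 110532/(-276670 + (69*(-6))*0) = 110532/(-276670 - 414*0) = 110532/(-276670 + 0) = 110532/(-276670) = 110532*(-1/276670) = -55266/138335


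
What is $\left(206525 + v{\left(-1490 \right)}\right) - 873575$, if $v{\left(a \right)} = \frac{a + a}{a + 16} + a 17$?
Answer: $- \frac{510282570}{737} \approx -6.9238 \cdot 10^{5}$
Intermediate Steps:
$v{\left(a \right)} = 17 a + \frac{2 a}{16 + a}$ ($v{\left(a \right)} = \frac{2 a}{16 + a} + 17 a = 17 a + \frac{2 a}{16 + a}$)
$\left(206525 + v{\left(-1490 \right)}\right) - 873575 = \left(206525 - \frac{1490 \left(274 + 17 \left(-1490\right)\right)}{16 - 1490}\right) - 873575 = \left(206525 - \frac{1490 \left(274 - 25330\right)}{-1474}\right) - 873575 = \left(206525 - \left(- \frac{745}{737}\right) \left(-25056\right)\right) - 873575 = \left(206525 - \frac{18666720}{737}\right) - 873575 = \frac{133542205}{737} - 873575 = - \frac{510282570}{737}$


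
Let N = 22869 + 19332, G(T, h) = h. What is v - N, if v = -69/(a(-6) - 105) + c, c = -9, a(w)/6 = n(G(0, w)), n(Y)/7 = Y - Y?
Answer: -1477327/35 ≈ -42209.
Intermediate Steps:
n(Y) = 0 (n(Y) = 7*(Y - Y) = 7*0 = 0)
a(w) = 0 (a(w) = 6*0 = 0)
N = 42201
v = -292/35 (v = -69/(0 - 105) - 9 = -69/(-105) - 9 = -1/105*(-69) - 9 = 23/35 - 9 = -292/35 ≈ -8.3428)
v - N = -292/35 - 1*42201 = -292/35 - 42201 = -1477327/35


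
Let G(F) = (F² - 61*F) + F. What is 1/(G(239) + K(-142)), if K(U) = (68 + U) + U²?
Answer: 1/62871 ≈ 1.5906e-5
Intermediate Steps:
K(U) = 68 + U + U²
G(F) = F² - 60*F
1/(G(239) + K(-142)) = 1/(239*(-60 + 239) + (68 - 142 + (-142)²)) = 1/(239*179 + (68 - 142 + 20164)) = 1/(42781 + 20090) = 1/62871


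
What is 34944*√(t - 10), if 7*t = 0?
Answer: 34944*I*√10 ≈ 1.105e+5*I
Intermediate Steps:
t = 0 (t = (⅐)*0 = 0)
34944*√(t - 10) = 34944*√(0 - 10) = 34944*√(-10) = 34944*(I*√10) = 34944*I*√10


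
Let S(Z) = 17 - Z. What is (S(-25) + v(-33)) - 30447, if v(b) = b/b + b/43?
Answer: -1307405/43 ≈ -30405.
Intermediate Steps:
v(b) = 1 + b/43 (v(b) = 1 + b*(1/43) = 1 + b/43)
(S(-25) + v(-33)) - 30447 = ((17 - 1*(-25)) + (1 + (1/43)*(-33))) - 30447 = ((17 + 25) + (1 - 33/43)) - 30447 = (42 + 10/43) - 30447 = 1816/43 - 30447 = -1307405/43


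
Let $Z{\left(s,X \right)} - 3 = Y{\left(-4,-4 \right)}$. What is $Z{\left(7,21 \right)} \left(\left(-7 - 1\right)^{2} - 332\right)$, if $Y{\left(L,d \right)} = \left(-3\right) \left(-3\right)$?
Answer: $-3216$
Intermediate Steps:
$Y{\left(L,d \right)} = 9$
$Z{\left(s,X \right)} = 12$ ($Z{\left(s,X \right)} = 3 + 9 = 12$)
$Z{\left(7,21 \right)} \left(\left(-7 - 1\right)^{2} - 332\right) = 12 \left(\left(-7 - 1\right)^{2} - 332\right) = 12 \left(\left(-8\right)^{2} - 332\right) = 12 \left(64 - 332\right) = 12 \left(-268\right) = -3216$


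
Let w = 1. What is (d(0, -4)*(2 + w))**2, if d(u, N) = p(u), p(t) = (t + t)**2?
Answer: 0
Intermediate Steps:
p(t) = 4*t**2 (p(t) = (2*t)**2 = 4*t**2)
d(u, N) = 4*u**2
(d(0, -4)*(2 + w))**2 = ((4*0**2)*(2 + 1))**2 = ((4*0)*3)**2 = (0*3)**2 = 0**2 = 0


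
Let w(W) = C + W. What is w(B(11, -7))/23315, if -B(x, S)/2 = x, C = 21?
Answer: -1/23315 ≈ -4.2891e-5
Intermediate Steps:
B(x, S) = -2*x
w(W) = 21 + W
w(B(11, -7))/23315 = (21 - 2*11)/23315 = (21 - 22)*(1/23315) = -1*1/23315 = -1/23315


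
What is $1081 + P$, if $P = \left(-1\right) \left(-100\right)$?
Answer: $1181$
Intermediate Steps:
$P = 100$
$1081 + P = 1081 + 100 = 1181$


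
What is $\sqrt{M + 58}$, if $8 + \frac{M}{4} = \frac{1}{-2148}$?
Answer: $\frac{\sqrt{7497057}}{537} \approx 5.0988$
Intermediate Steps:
$M = - \frac{17185}{537}$ ($M = -32 + \frac{4}{-2148} = -32 + 4 \left(- \frac{1}{2148}\right) = -32 - \frac{1}{537} = - \frac{17185}{537} \approx -32.002$)
$\sqrt{M + 58} = \sqrt{- \frac{17185}{537} + 58} = \sqrt{\frac{13961}{537}} = \frac{\sqrt{7497057}}{537}$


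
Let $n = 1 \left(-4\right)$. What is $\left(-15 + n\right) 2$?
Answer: $-38$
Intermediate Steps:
$n = -4$
$\left(-15 + n\right) 2 = \left(-15 - 4\right) 2 = \left(-19\right) 2 = -38$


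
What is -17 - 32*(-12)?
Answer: 367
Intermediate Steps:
-17 - 32*(-12) = -17 + 384 = 367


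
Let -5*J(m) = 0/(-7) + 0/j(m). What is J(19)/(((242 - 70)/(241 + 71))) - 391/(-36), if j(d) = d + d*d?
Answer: 391/36 ≈ 10.861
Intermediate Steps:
j(d) = d + d**2
J(m) = 0 (J(m) = -(0/(-7) + 0/((m*(1 + m))))/5 = -(0*(-1/7) + 0*(1/(m*(1 + m))))/5 = -(0 + 0)/5 = -1/5*0 = 0)
J(19)/(((242 - 70)/(241 + 71))) - 391/(-36) = 0/(((242 - 70)/(241 + 71))) - 391/(-36) = 0/((172/312)) - 391*(-1/36) = 0/((172*(1/312))) + 391/36 = 0/(43/78) + 391/36 = 0*(78/43) + 391/36 = 0 + 391/36 = 391/36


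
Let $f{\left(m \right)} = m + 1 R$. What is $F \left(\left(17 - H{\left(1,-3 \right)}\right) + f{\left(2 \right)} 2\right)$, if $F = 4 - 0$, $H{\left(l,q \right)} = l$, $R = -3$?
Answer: $56$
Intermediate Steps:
$f{\left(m \right)} = -3 + m$ ($f{\left(m \right)} = m + 1 \left(-3\right) = m - 3 = -3 + m$)
$F = 4$ ($F = 4 + 0 = 4$)
$F \left(\left(17 - H{\left(1,-3 \right)}\right) + f{\left(2 \right)} 2\right) = 4 \left(\left(17 - 1\right) + \left(-3 + 2\right) 2\right) = 4 \left(\left(17 - 1\right) - 2\right) = 4 \left(16 - 2\right) = 4 \cdot 14 = 56$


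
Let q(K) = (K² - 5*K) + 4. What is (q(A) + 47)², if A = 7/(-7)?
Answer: 3249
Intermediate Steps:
A = -1 (A = 7*(-⅐) = -1)
q(K) = 4 + K² - 5*K
(q(A) + 47)² = ((4 + (-1)² - 5*(-1)) + 47)² = ((4 + 1 + 5) + 47)² = (10 + 47)² = 57² = 3249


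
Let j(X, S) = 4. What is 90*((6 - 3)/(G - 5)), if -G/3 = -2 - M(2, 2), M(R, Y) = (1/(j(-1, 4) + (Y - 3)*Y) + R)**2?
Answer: 1080/79 ≈ 13.671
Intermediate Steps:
M(R, Y) = (R + 1/(4 + Y*(-3 + Y)))**2 (M(R, Y) = (1/(4 + (Y - 3)*Y) + R)**2 = (1/(4 + (-3 + Y)*Y) + R)**2 = (1/(4 + Y*(-3 + Y)) + R)**2 = (R + 1/(4 + Y*(-3 + Y)))**2)
G = 99/4 (G = -3*(-2 - (1 + 4*2 + 2*2**2 - 3*2*2)**2/(4 + 2**2 - 3*2)**2) = -3*(-2 - (1 + 8 + 2*4 - 12)**2/(4 + 4 - 6)**2) = -3*(-2 - (1 + 8 + 8 - 12)**2/2**2) = -3*(-2 - 5**2/4) = -3*(-2 - 25/4) = -3*(-33/4) = 99/4 ≈ 24.750)
90*((6 - 3)/(G - 5)) = 90*((6 - 3)/(99/4 - 5)) = 90*(3/(79/4)) = 90*(3*(4/79)) = 90*(12/79) = 1080/79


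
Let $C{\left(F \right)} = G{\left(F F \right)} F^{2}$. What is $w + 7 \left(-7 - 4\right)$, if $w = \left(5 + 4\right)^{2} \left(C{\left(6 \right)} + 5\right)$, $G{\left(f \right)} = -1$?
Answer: $-2588$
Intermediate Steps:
$C{\left(F \right)} = - F^{2}$
$w = -2511$ ($w = \left(5 + 4\right)^{2} \left(- 6^{2} + 5\right) = 9^{2} \left(\left(-1\right) 36 + 5\right) = 81 \left(-36 + 5\right) = 81 \left(-31\right) = -2511$)
$w + 7 \left(-7 - 4\right) = -2511 + 7 \left(-7 - 4\right) = -2511 + 7 \left(-11\right) = -2511 - 77 = -2588$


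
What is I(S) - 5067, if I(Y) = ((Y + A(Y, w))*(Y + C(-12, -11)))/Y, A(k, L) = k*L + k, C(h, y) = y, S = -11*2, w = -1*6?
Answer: -4935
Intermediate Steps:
w = -6
S = -22
A(k, L) = k + L*k (A(k, L) = L*k + k = k + L*k)
I(Y) = 44 - 4*Y (I(Y) = ((Y + Y*(1 - 6))*(Y - 11))/Y = ((Y + Y*(-5))*(-11 + Y))/Y = ((Y - 5*Y)*(-11 + Y))/Y = ((-4*Y)*(-11 + Y))/Y = (-4*Y*(-11 + Y))/Y = 44 - 4*Y)
I(S) - 5067 = (44 - 4*(-22)) - 5067 = (44 + 88) - 5067 = 132 - 5067 = -4935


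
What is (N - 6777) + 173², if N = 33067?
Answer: 56219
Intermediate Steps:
(N - 6777) + 173² = (33067 - 6777) + 173² = 26290 + 29929 = 56219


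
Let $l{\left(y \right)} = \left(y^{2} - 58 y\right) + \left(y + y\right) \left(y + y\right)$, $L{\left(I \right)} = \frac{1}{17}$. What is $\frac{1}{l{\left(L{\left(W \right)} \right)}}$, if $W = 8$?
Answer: $- \frac{289}{981} \approx -0.2946$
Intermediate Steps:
$L{\left(I \right)} = \frac{1}{17}$
$l{\left(y \right)} = - 58 y + 5 y^{2}$ ($l{\left(y \right)} = \left(y^{2} - 58 y\right) + 2 y 2 y = \left(y^{2} - 58 y\right) + 4 y^{2} = - 58 y + 5 y^{2}$)
$\frac{1}{l{\left(L{\left(W \right)} \right)}} = \frac{1}{\frac{1}{17} \left(-58 + 5 \cdot \frac{1}{17}\right)} = \frac{1}{\frac{1}{17} \left(-58 + \frac{5}{17}\right)} = \frac{1}{\frac{1}{17} \left(- \frac{981}{17}\right)} = \frac{1}{- \frac{981}{289}} = - \frac{289}{981}$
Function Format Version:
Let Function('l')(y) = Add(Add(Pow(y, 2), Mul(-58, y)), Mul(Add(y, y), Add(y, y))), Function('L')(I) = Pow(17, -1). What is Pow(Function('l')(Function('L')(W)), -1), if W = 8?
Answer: Rational(-289, 981) ≈ -0.29460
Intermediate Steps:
Function('L')(I) = Rational(1, 17)
Function('l')(y) = Add(Mul(-58, y), Mul(5, Pow(y, 2))) (Function('l')(y) = Add(Add(Pow(y, 2), Mul(-58, y)), Mul(Mul(2, y), Mul(2, y))) = Add(Add(Pow(y, 2), Mul(-58, y)), Mul(4, Pow(y, 2))) = Add(Mul(-58, y), Mul(5, Pow(y, 2))))
Pow(Function('l')(Function('L')(W)), -1) = Pow(Mul(Rational(1, 17), Add(-58, Mul(5, Rational(1, 17)))), -1) = Pow(Mul(Rational(1, 17), Add(-58, Rational(5, 17))), -1) = Pow(Mul(Rational(1, 17), Rational(-981, 17)), -1) = Pow(Rational(-981, 289), -1) = Rational(-289, 981)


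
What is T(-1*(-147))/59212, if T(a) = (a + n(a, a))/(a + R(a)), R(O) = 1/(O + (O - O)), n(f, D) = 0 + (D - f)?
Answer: 21609/1279571320 ≈ 1.6888e-5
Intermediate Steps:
n(f, D) = D - f
R(O) = 1/O (R(O) = 1/(O + 0) = 1/O)
T(a) = a/(a + 1/a) (T(a) = (a + (a - a))/(a + 1/a) = (a + 0)/(a + 1/a) = a/(a + 1/a))
T(-1*(-147))/59212 = ((-1*(-147))²/(1 + (-1*(-147))²))/59212 = (147²/(1 + 147²))*(1/59212) = (21609/(1 + 21609))*(1/59212) = (21609/21610)*(1/59212) = 21609/1279571320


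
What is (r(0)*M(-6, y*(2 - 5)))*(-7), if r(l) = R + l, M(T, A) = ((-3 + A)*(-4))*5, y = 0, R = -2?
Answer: 840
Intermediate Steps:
M(T, A) = 60 - 20*A (M(T, A) = (12 - 4*A)*5 = 60 - 20*A)
r(l) = -2 + l
(r(0)*M(-6, y*(2 - 5)))*(-7) = ((-2 + 0)*(60 - 0*(2 - 5)))*(-7) = -2*(60 - 0*(-3))*(-7) = -2*(60 - 20*0)*(-7) = -2*(60 + 0)*(-7) = -2*60*(-7) = -120*(-7) = 840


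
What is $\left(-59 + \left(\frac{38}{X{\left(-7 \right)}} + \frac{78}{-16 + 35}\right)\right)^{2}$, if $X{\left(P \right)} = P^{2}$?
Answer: $\frac{2538648225}{866761} \approx 2928.9$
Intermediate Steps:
$\left(-59 + \left(\frac{38}{X{\left(-7 \right)}} + \frac{78}{-16 + 35}\right)\right)^{2} = \left(-59 + \left(\frac{38}{\left(-7\right)^{2}} + \frac{78}{-16 + 35}\right)\right)^{2} = \left(-59 + \left(\frac{38}{49} + \frac{78}{19}\right)\right)^{2} = \left(-59 + \frac{4544}{931}\right)^{2} = \left(- \frac{50385}{931}\right)^{2} = \frac{2538648225}{866761}$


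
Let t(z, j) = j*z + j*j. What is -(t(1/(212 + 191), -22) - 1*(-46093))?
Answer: -18770509/403 ≈ -46577.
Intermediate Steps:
t(z, j) = j² + j*z (t(z, j) = j*z + j² = j² + j*z)
-(t(1/(212 + 191), -22) - 1*(-46093)) = -(-22*(-22 + 1/(212 + 191)) - 1*(-46093)) = -(-22*(-22 + 1/403) + 46093) = -(-22*(-8865/403) + 46093) = -(195030/403 + 46093) = -1*18770509/403 = -18770509/403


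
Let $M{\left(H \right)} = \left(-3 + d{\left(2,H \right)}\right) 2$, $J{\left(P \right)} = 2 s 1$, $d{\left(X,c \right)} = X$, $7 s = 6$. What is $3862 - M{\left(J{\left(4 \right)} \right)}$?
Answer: $3864$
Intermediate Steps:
$s = \frac{6}{7}$ ($s = \frac{1}{7} \cdot 6 = \frac{6}{7} \approx 0.85714$)
$J{\left(P \right)} = \frac{12}{7}$ ($J{\left(P \right)} = 2 \cdot \frac{6}{7} \cdot 1 = \frac{12}{7} \cdot 1 = \frac{12}{7}$)
$M{\left(H \right)} = -2$ ($M{\left(H \right)} = \left(-3 + 2\right) 2 = \left(-1\right) 2 = -2$)
$3862 - M{\left(J{\left(4 \right)} \right)} = 3862 - -2 = 3862 + 2 = 3864$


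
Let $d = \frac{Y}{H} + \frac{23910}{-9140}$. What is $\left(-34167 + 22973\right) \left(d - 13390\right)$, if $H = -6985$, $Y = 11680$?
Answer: $\frac{95723274313747}{638429} \approx 1.4994 \cdot 10^{8}$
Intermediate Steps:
$d = - \frac{5475331}{1276858}$ ($d = \frac{11680}{-6985} + \frac{23910}{-9140} = 11680 \left(- \frac{1}{6985}\right) + 23910 \left(- \frac{1}{9140}\right) = - \frac{2336}{1397} - \frac{2391}{914} = - \frac{5475331}{1276858} \approx -4.2881$)
$\left(-34167 + 22973\right) \left(d - 13390\right) = \left(-34167 + 22973\right) \left(- \frac{5475331}{1276858} - 13390\right) = \left(-11194\right) \left(- \frac{17102603951}{1276858}\right) = \frac{95723274313747}{638429}$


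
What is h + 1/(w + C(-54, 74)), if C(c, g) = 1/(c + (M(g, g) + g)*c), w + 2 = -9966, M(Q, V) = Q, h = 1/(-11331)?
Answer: -171371755/908774856099 ≈ -0.00018857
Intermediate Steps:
h = -1/11331 ≈ -8.8253e-5
w = -9968 (w = -2 - 9966 = -9968)
C(c, g) = 1/(c + 2*c*g) (C(c, g) = 1/(c + (g + g)*c) = 1/(c + (2*g)*c) = 1/(c + 2*c*g))
h + 1/(w + C(-54, 74)) = -1/11331 + 1/(-9968 + 1/((-54)*(1 + 2*74))) = -1/11331 + 1/(-9968 - 1/(54*(1 + 148))) = -1/11331 + 1/(-9968 - 1/54/149) = -1/11331 + 1/(-9968 - 1/54*1/149) = -1/11331 + 1/(-9968 - 1/8046) = -1/11331 + 1/(-80202529/8046) = -1/11331 - 8046/80202529 = -171371755/908774856099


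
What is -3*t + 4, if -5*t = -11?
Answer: -13/5 ≈ -2.6000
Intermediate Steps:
t = 11/5 (t = -⅕*(-11) = 11/5 ≈ 2.2000)
-3*t + 4 = -3*11/5 + 4 = -33/5 + 4 = -13/5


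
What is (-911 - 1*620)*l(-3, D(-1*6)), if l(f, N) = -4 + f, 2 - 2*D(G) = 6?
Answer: 10717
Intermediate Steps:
D(G) = -2 (D(G) = 1 - 1/2*6 = 1 - 3 = -2)
(-911 - 1*620)*l(-3, D(-1*6)) = (-911 - 1*620)*(-4 - 3) = (-911 - 620)*(-7) = -1531*(-7) = 10717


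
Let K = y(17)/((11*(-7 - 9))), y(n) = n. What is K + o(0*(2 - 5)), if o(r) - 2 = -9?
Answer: -1249/176 ≈ -7.0966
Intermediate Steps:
o(r) = -7 (o(r) = 2 - 9 = -7)
K = -17/176 (K = 17/((11*(-7 - 9))) = 17/((11*(-16))) = 17/(-176) = 17*(-1/176) = -17/176 ≈ -0.096591)
K + o(0*(2 - 5)) = -17/176 - 7 = -1249/176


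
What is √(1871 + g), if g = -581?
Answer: √1290 ≈ 35.917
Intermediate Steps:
√(1871 + g) = √(1871 - 581) = √1290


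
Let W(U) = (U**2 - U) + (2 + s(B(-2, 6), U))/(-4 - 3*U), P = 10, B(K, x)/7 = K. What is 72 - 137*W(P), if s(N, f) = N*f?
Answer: -217839/17 ≈ -12814.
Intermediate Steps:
B(K, x) = 7*K
W(U) = U**2 - U + (2 - 14*U)/(-4 - 3*U) (W(U) = (U**2 - U) + (2 + (7*(-2))*U)/(-4 - 3*U) = (U**2 - U) + (2 - 14*U)/(-4 - 3*U) = U**2 - U + (2 - 14*U)/(-4 - 3*U))
72 - 137*W(P) = 72 - 137*(-2 + 10**2 + 3*10**3 + 10*10)/(4 + 3*10) = 72 - 137*(-2 + 100 + 3*1000 + 100)/(4 + 30) = 72 - 137*(-2 + 100 + 3000 + 100)/34 = 72 - 137*3198/34 = 72 - 137*1599/17 = 72 - 219063/17 = -217839/17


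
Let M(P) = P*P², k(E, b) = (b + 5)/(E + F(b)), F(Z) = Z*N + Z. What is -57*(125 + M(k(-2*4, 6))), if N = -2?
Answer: -19475133/2744 ≈ -7097.4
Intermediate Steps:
F(Z) = -Z (F(Z) = Z*(-2) + Z = -2*Z + Z = -Z)
k(E, b) = (5 + b)/(E - b) (k(E, b) = (b + 5)/(E - b) = (5 + b)/(E - b))
M(P) = P³
-57*(125 + M(k(-2*4, 6))) = -57*(125 + ((5 + 6)/(-2*4 - 1*6))³) = -57*(125 + (11/(-8 - 6))³) = -57*(125 + (11/(-14))³) = -57*(125 + (-1/14*11)³) = -57*(125 + (-11/14)³) = -57*(125 - 1331/2744) = -57*341669/2744 = -19475133/2744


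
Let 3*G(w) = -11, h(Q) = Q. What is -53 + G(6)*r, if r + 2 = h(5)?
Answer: -64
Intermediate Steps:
r = 3 (r = -2 + 5 = 3)
G(w) = -11/3 (G(w) = (⅓)*(-11) = -11/3)
-53 + G(6)*r = -53 - 11/3*3 = -53 - 11 = -64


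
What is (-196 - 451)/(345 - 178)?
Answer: -647/167 ≈ -3.8743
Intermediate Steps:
(-196 - 451)/(345 - 178) = -647/167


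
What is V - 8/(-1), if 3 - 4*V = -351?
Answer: 193/2 ≈ 96.500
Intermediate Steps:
V = 177/2 (V = 3/4 - 1/4*(-351) = 3/4 + 351/4 = 177/2 ≈ 88.500)
V - 8/(-1) = 177/2 - 8/(-1) = 177/2 - 8*(-1) = 177/2 + 8 = 193/2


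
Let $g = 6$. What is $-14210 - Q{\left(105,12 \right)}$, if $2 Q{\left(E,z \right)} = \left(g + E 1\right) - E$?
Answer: $-14213$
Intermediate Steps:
$Q{\left(E,z \right)} = 3$ ($Q{\left(E,z \right)} = \frac{\left(6 + E 1\right) - E}{2} = \frac{\left(6 + E\right) - E}{2} = \frac{1}{2} \cdot 6 = 3$)
$-14210 - Q{\left(105,12 \right)} = -14210 - 3 = -14213$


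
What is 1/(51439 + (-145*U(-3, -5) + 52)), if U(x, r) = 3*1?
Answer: 1/51056 ≈ 1.9586e-5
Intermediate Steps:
U(x, r) = 3
1/(51439 + (-145*U(-3, -5) + 52)) = 1/(51439 + (-145*3 + 52)) = 1/(51439 + (-435 + 52)) = 1/(51439 - 383) = 1/51056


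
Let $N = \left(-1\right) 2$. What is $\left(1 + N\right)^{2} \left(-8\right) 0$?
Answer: $0$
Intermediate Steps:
$N = -2$
$\left(1 + N\right)^{2} \left(-8\right) 0 = \left(1 - 2\right)^{2} \left(-8\right) 0 = \left(-1\right)^{2} \left(-8\right) 0 = 1 \left(-8\right) 0 = \left(-8\right) 0 = 0$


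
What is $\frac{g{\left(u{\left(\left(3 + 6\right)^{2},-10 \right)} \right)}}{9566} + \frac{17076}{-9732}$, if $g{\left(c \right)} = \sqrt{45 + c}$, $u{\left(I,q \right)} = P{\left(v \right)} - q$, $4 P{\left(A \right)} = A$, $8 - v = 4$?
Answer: $- \frac{1423}{811} + \frac{\sqrt{14}}{4783} \approx -1.7538$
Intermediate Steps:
$v = 4$ ($v = 8 - 4 = 4$)
$P{\left(A \right)} = \frac{A}{4}$
$u{\left(I,q \right)} = 1 - q$ ($u{\left(I,q \right)} = \frac{1}{4} \cdot 4 - q = 1 - q$)
$\frac{g{\left(u{\left(\left(3 + 6\right)^{2},-10 \right)} \right)}}{9566} + \frac{17076}{-9732} = \frac{\sqrt{45 + \left(1 - -10\right)}}{9566} + \frac{17076}{-9732} = \sqrt{45 + \left(1 + 10\right)} \frac{1}{9566} + 17076 \left(- \frac{1}{9732}\right) = \sqrt{45 + 11} \cdot \frac{1}{9566} - \frac{1423}{811} = \sqrt{56} \cdot \frac{1}{9566} - \frac{1423}{811} = 2 \sqrt{14} \cdot \frac{1}{9566} - \frac{1423}{811} = \frac{\sqrt{14}}{4783} - \frac{1423}{811} = - \frac{1423}{811} + \frac{\sqrt{14}}{4783}$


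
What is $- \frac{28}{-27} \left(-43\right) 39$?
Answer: $- \frac{15652}{9} \approx -1739.1$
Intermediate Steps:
$- \frac{28}{-27} \left(-43\right) 39 = \left(-28\right) \left(- \frac{1}{27}\right) \left(-43\right) 39 = \frac{28}{27} \left(-43\right) 39 = \left(- \frac{1204}{27}\right) 39 = - \frac{15652}{9}$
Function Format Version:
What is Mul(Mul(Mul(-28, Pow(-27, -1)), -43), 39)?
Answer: Rational(-15652, 9) ≈ -1739.1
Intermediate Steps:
Mul(Mul(Mul(-28, Pow(-27, -1)), -43), 39) = Mul(Mul(Mul(-28, Rational(-1, 27)), -43), 39) = Mul(Mul(Rational(28, 27), -43), 39) = Mul(Rational(-1204, 27), 39) = Rational(-15652, 9)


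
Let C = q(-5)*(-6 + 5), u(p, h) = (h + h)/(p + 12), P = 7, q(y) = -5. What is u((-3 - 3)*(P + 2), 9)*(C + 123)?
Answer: -384/7 ≈ -54.857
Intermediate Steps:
u(p, h) = 2*h/(12 + p) (u(p, h) = (2*h)/(12 + p) = 2*h/(12 + p))
C = 5 (C = -5*(-6 + 5) = -5*(-1) = 5)
u((-3 - 3)*(P + 2), 9)*(C + 123) = (2*9/(12 + (-3 - 3)*(7 + 2)))*(5 + 123) = (2*9/(12 - 6*9))*128 = (2*9/(12 - 54))*128 = (2*9/(-42))*128 = (2*9*(-1/42))*128 = -3/7*128 = -384/7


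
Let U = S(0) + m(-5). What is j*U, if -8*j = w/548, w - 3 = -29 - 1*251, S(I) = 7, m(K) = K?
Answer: 277/2192 ≈ 0.12637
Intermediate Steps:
w = -277 (w = 3 + (-29 - 1*251) = 3 + (-29 - 251) = 3 - 280 = -277)
U = 2 (U = 7 - 5 = 2)
j = 277/4384 (j = -(-277)/(8*548) = -⅛*(-277/548) = 277/4384 ≈ 0.063184)
j*U = (277/4384)*2 = 277/2192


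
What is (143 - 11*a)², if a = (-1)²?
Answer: 17424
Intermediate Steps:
a = 1
(143 - 11*a)² = (143 - 11*1)² = (143 - 11)² = 132² = 17424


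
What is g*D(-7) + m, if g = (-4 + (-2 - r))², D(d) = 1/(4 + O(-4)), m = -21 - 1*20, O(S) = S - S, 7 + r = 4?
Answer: -155/4 ≈ -38.750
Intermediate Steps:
r = -3 (r = -7 + 4 = -3)
O(S) = 0
m = -41 (m = -21 - 20 = -41)
D(d) = ¼ (D(d) = 1/(4 + 0) = 1/4 = ¼)
g = 9 (g = (-4 + (-2 - 1*(-3)))² = (-4 + (-2 + 3))² = (-4 + 1)² = (-3)² = 9)
g*D(-7) + m = 9*(¼) - 41 = 9/4 - 41 = -155/4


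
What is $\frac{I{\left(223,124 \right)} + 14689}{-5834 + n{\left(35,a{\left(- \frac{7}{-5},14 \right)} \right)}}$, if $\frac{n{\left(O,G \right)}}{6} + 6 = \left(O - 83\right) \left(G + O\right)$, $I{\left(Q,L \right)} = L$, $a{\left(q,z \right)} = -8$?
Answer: $- \frac{14813}{13646} \approx -1.0855$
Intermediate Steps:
$n{\left(O,G \right)} = -36 + 6 \left(-83 + O\right) \left(G + O\right)$ ($n{\left(O,G \right)} = -36 + 6 \left(O - 83\right) \left(G + O\right) = -36 + 6 \left(-83 + O\right) \left(G + O\right)$)
$\frac{I{\left(223,124 \right)} + 14689}{-5834 + n{\left(35,a{\left(- \frac{7}{-5},14 \right)} \right)}} = \frac{124 + 14689}{-5834 - \left(13482 - 7350 + 1680\right)} = \frac{14813}{-5834 - 7812} = \frac{14813}{-13646} = 14813 \left(- \frac{1}{13646}\right) = - \frac{14813}{13646}$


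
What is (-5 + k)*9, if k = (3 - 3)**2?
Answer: -45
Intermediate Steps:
k = 0 (k = 0**2 = 0)
(-5 + k)*9 = (-5 + 0)*9 = -5*9 = -45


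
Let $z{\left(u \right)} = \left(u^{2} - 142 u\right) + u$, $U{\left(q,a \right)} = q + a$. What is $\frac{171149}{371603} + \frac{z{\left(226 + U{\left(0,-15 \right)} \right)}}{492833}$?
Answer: $\frac{89836451427}{183138221299} \approx 0.49054$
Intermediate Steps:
$U{\left(q,a \right)} = a + q$
$z{\left(u \right)} = u^{2} - 141 u$
$\frac{171149}{371603} + \frac{z{\left(226 + U{\left(0,-15 \right)} \right)}}{492833} = \frac{171149}{371603} + \frac{\left(226 + \left(-15 + 0\right)\right) \left(-141 + \left(226 + \left(-15 + 0\right)\right)\right)}{492833} = 171149 \cdot \frac{1}{371603} + \left(226 - 15\right) \left(-141 + \left(226 - 15\right)\right) \frac{1}{492833} = \frac{171149}{371603} + 211 \left(-141 + 211\right) \frac{1}{492833} = \frac{171149}{371603} + 211 \cdot 70 \cdot \frac{1}{492833} = \frac{171149}{371603} + 14770 \cdot \frac{1}{492833} = \frac{171149}{371603} + \frac{14770}{492833} = \frac{89836451427}{183138221299}$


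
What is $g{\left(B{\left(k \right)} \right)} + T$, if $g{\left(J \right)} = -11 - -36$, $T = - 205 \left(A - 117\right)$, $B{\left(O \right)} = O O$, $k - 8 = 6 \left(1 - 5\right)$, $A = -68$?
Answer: $37950$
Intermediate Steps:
$k = -16$ ($k = 8 + 6 \left(1 - 5\right) = 8 + 6 \left(-4\right) = 8 - 24 = -16$)
$B{\left(O \right)} = O^{2}$
$T = 37925$ ($T = - 205 \left(-68 - 117\right) = \left(-205\right) \left(-185\right) = 37925$)
$g{\left(J \right)} = 25$ ($g{\left(J \right)} = -11 + 36 = 25$)
$g{\left(B{\left(k \right)} \right)} + T = 25 + 37925 = 37950$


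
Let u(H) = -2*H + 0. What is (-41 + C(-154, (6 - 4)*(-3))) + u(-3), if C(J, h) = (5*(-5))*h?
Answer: 115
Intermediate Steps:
u(H) = -2*H
C(J, h) = -25*h
(-41 + C(-154, (6 - 4)*(-3))) + u(-3) = (-41 - 25*(6 - 4)*(-3)) - 2*(-3) = (-41 - 50*(-3)) + 6 = (-41 - 25*(-6)) + 6 = (-41 + 150) + 6 = 109 + 6 = 115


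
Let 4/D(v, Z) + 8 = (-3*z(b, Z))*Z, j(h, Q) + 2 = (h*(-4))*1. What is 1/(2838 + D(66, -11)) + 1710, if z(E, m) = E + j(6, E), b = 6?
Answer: 810446117/473945 ≈ 1710.0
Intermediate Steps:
j(h, Q) = -2 - 4*h (j(h, Q) = -2 + (h*(-4))*1 = -2 - 4*h*1 = -2 - 4*h)
z(E, m) = -26 + E (z(E, m) = E + (-2 - 4*6) = E + (-2 - 24) = E - 26 = -26 + E)
D(v, Z) = 4/(-8 + 60*Z) (D(v, Z) = 4/(-8 + (-3*(-26 + 6))*Z) = 4/(-8 + (-3*(-20))*Z) = 4/(-8 + 60*Z))
1/(2838 + D(66, -11)) + 1710 = 1/(2838 + 1/(-2 + 15*(-11))) + 1710 = 1/(2838 + 1/(-2 - 165)) + 1710 = 1/(2838 + 1/(-167)) + 1710 = 1/(2838 - 1/167) + 1710 = 1/(473945/167) + 1710 = 167/473945 + 1710 = 810446117/473945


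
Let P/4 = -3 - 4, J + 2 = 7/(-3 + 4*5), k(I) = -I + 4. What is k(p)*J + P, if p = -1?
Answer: -611/17 ≈ -35.941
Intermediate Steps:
k(I) = 4 - I
J = -27/17 (J = -2 + 7/(-3 + 4*5) = -2 + 7/(-3 + 20) = -2 + 7/17 = -27/17 ≈ -1.5882)
P = -28 (P = 4*(-3 - 4) = 4*(-7) = -28)
k(p)*J + P = (4 - 1*(-1))*(-27/17) - 28 = (4 + 1)*(-27/17) - 28 = 5*(-27/17) - 28 = -135/17 - 28 = -611/17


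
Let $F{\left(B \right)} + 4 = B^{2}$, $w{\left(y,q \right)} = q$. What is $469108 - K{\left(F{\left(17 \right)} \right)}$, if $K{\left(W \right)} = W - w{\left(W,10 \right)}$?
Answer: $468833$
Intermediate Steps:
$F{\left(B \right)} = -4 + B^{2}$
$K{\left(W \right)} = -10 + W$ ($K{\left(W \right)} = W - 10 = -10 + W$)
$469108 - K{\left(F{\left(17 \right)} \right)} = 469108 - \left(-10 - \left(4 - 17^{2}\right)\right) = 469108 - \left(-10 + \left(-4 + 289\right)\right) = 469108 - \left(-10 + 285\right) = 469108 - 275 = 468833$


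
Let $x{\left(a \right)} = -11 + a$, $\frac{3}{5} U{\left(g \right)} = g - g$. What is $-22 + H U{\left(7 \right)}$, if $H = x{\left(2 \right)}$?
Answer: $-22$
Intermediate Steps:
$U{\left(g \right)} = 0$ ($U{\left(g \right)} = \frac{5 \left(g - g\right)}{3} = \frac{5}{3} \cdot 0 = 0$)
$H = -9$ ($H = -11 + 2 = -9$)
$-22 + H U{\left(7 \right)} = -22 - 0 = -22 + 0 = -22$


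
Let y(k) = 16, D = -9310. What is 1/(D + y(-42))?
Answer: -1/9294 ≈ -0.00010760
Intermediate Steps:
1/(D + y(-42)) = 1/(-9310 + 16) = 1/(-9294) = -1/9294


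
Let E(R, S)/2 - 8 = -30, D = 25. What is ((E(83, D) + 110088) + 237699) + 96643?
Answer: 444386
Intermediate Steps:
E(R, S) = -44 (E(R, S) = 16 + 2*(-30) = 16 - 60 = -44)
((E(83, D) + 110088) + 237699) + 96643 = ((-44 + 110088) + 237699) + 96643 = (110044 + 237699) + 96643 = 347743 + 96643 = 444386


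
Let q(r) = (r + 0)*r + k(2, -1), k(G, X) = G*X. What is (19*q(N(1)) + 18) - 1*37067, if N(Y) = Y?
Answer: -37068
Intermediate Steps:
q(r) = -2 + r² (q(r) = (r + 0)*r + 2*(-1) = r*r - 2 = r² - 2 = -2 + r²)
(19*q(N(1)) + 18) - 1*37067 = (19*(-2 + 1²) + 18) - 1*37067 = (19*(-2 + 1) + 18) - 37067 = (19*(-1) + 18) - 37067 = (-19 + 18) - 37067 = -1 - 37067 = -37068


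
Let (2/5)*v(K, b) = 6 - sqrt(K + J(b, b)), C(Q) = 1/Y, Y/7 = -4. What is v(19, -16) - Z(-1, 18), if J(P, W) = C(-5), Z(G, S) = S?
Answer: -3 - 15*sqrt(413)/28 ≈ -13.887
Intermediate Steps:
Y = -28 (Y = 7*(-4) = -28)
C(Q) = -1/28 (C(Q) = 1/(-28) = -1/28)
J(P, W) = -1/28
v(K, b) = 15 - 5*sqrt(-1/28 + K)/2 (v(K, b) = 5*(6 - sqrt(K - 1/28))/2 = 5*(6 - sqrt(-1/28 + K))/2 = 15 - 5*sqrt(-1/28 + K)/2)
v(19, -16) - Z(-1, 18) = (15 - 5*sqrt(-7 + 196*19)/28) - 1*18 = (15 - 5*sqrt(-7 + 3724)/28) - 18 = (15 - 15*sqrt(413)/28) - 18 = -3 - 15*sqrt(413)/28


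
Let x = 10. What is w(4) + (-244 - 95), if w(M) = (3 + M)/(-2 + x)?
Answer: -2705/8 ≈ -338.13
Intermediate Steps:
w(M) = 3/8 + M/8 (w(M) = (3 + M)/(-2 + 10) = (3 + M)/8 = (3 + M)*(⅛) = 3/8 + M/8)
w(4) + (-244 - 95) = (3/8 + (⅛)*4) + (-244 - 95) = (3/8 + ½) - 339 = 7/8 - 339 = -2705/8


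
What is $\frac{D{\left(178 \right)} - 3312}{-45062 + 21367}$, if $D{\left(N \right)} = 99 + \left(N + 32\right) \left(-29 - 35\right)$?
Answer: $\frac{2379}{3385} \approx 0.70281$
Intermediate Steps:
$D{\left(N \right)} = -1949 - 64 N$ ($D{\left(N \right)} = 99 + \left(32 + N\right) \left(-64\right) = 99 - \left(2048 + 64 N\right) = -1949 - 64 N$)
$\frac{D{\left(178 \right)} - 3312}{-45062 + 21367} = \frac{\left(-1949 - 11392\right) - 3312}{-45062 + 21367} = \frac{\left(-1949 - 11392\right) - 3312}{-23695} = \left(-13341 - 3312\right) \left(- \frac{1}{23695}\right) = \left(-16653\right) \left(- \frac{1}{23695}\right) = \frac{2379}{3385}$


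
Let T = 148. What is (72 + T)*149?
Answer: 32780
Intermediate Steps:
(72 + T)*149 = (72 + 148)*149 = 220*149 = 32780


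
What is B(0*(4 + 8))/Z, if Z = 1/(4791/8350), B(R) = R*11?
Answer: 0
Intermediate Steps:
B(R) = 11*R
Z = 8350/4791 (Z = 1/(4791*(1/8350)) = 1/(4791/8350) = 8350/4791 ≈ 1.7429)
B(0*(4 + 8))/Z = (11*(0*(4 + 8)))/(8350/4791) = (11*(0*12))*(4791/8350) = (11*0)*(4791/8350) = 0*(4791/8350) = 0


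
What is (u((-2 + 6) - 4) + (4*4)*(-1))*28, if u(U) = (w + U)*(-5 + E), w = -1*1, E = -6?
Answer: -140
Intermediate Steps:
w = -1
u(U) = 11 - 11*U (u(U) = (-1 + U)*(-5 - 6) = (-1 + U)*(-11) = 11 - 11*U)
(u((-2 + 6) - 4) + (4*4)*(-1))*28 = ((11 - 11*((-2 + 6) - 4)) + (4*4)*(-1))*28 = ((11 - 11*(4 - 4)) + 16*(-1))*28 = ((11 - 11*0) - 16)*28 = ((11 + 0) - 16)*28 = (11 - 16)*28 = -5*28 = -140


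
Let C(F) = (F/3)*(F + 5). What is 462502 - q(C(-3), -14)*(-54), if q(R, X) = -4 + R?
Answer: 462178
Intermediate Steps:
C(F) = F*(5 + F)/3 (C(F) = (F*(⅓))*(5 + F) = (F/3)*(5 + F) = F*(5 + F)/3)
462502 - q(C(-3), -14)*(-54) = 462502 - (-4 + (⅓)*(-3)*(5 - 3))*(-54) = 462502 - (-4 + (⅓)*(-3)*2)*(-54) = 462502 - (-4 - 2)*(-54) = 462502 - (-6)*(-54) = 462502 - 1*324 = 462502 - 324 = 462178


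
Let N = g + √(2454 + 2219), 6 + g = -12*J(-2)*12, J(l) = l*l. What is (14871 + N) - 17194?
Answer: -2905 + √4673 ≈ -2836.6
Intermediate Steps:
J(l) = l²
g = -582 (g = -6 - 12*(-2)²*12 = -6 - 12*4*12 = -6 - 48*12 = -6 - 576 = -582)
N = -582 + √4673 (N = -582 + √(2454 + 2219) = -582 + √4673 ≈ -513.64)
(14871 + N) - 17194 = (14871 + (-582 + √4673)) - 17194 = (14289 + √4673) - 17194 = -2905 + √4673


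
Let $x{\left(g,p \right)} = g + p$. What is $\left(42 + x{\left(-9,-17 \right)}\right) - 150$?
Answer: $-134$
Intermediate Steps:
$\left(42 + x{\left(-9,-17 \right)}\right) - 150 = \left(42 - 26\right) - 150 = 16 - 150 = -134$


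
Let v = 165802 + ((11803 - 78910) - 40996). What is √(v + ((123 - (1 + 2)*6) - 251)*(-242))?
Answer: √93031 ≈ 305.01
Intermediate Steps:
v = 57699 (v = 165802 + (-67107 - 40996) = 165802 - 108103 = 57699)
√(v + ((123 - (1 + 2)*6) - 251)*(-242)) = √(57699 + ((123 - (1 + 2)*6) - 251)*(-242)) = √(57699 + ((123 - 3*6) - 251)*(-242)) = √(57699 + ((123 - 1*18) - 251)*(-242)) = √(57699 + ((123 - 18) - 251)*(-242)) = √(57699 + (105 - 251)*(-242)) = √(57699 - 146*(-242)) = √(57699 + 35332) = √93031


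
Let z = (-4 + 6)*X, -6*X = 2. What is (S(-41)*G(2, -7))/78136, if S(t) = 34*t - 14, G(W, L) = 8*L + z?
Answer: 29920/29301 ≈ 1.0211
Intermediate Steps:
X = -⅓ (X = -⅙*2 = -⅓ ≈ -0.33333)
z = -⅔ (z = (-4 + 6)*(-⅓) = 2*(-⅓) = -⅔ ≈ -0.66667)
G(W, L) = -⅔ + 8*L (G(W, L) = 8*L - ⅔ = -⅔ + 8*L)
S(t) = -14 + 34*t
(S(-41)*G(2, -7))/78136 = ((-14 + 34*(-41))*(-⅔ + 8*(-7)))/78136 = ((-14 - 1394)*(-⅔ - 56))*(1/78136) = -1408*(-170/3)*(1/78136) = (239360/3)*(1/78136) = 29920/29301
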